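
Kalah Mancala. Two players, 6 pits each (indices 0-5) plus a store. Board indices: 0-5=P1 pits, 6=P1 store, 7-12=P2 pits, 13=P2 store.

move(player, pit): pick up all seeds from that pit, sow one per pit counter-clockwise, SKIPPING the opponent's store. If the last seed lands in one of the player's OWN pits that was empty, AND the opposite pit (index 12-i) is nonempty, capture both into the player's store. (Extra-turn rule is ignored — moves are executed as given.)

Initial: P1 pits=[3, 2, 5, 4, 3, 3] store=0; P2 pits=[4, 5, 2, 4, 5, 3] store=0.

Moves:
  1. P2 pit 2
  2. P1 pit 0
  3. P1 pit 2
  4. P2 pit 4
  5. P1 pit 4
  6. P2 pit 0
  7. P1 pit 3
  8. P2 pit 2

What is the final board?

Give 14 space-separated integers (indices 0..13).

Answer: 1 4 1 0 1 6 3 1 9 0 8 2 5 2

Derivation:
Move 1: P2 pit2 -> P1=[3,2,5,4,3,3](0) P2=[4,5,0,5,6,3](0)
Move 2: P1 pit0 -> P1=[0,3,6,5,3,3](0) P2=[4,5,0,5,6,3](0)
Move 3: P1 pit2 -> P1=[0,3,0,6,4,4](1) P2=[5,6,0,5,6,3](0)
Move 4: P2 pit4 -> P1=[1,4,1,7,4,4](1) P2=[5,6,0,5,0,4](1)
Move 5: P1 pit4 -> P1=[1,4,1,7,0,5](2) P2=[6,7,0,5,0,4](1)
Move 6: P2 pit0 -> P1=[1,4,1,7,0,5](2) P2=[0,8,1,6,1,5](2)
Move 7: P1 pit3 -> P1=[1,4,1,0,1,6](3) P2=[1,9,2,7,1,5](2)
Move 8: P2 pit2 -> P1=[1,4,1,0,1,6](3) P2=[1,9,0,8,2,5](2)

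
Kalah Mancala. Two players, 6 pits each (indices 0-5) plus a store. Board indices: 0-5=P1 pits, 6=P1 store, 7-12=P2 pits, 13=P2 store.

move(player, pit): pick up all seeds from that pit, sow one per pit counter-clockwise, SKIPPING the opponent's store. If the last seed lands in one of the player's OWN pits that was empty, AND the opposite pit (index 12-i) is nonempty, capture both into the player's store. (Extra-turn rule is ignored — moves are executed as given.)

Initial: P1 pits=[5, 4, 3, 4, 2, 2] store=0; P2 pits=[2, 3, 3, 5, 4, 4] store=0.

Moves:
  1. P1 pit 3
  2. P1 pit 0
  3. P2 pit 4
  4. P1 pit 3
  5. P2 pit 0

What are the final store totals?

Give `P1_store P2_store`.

Answer: 1 1

Derivation:
Move 1: P1 pit3 -> P1=[5,4,3,0,3,3](1) P2=[3,3,3,5,4,4](0)
Move 2: P1 pit0 -> P1=[0,5,4,1,4,4](1) P2=[3,3,3,5,4,4](0)
Move 3: P2 pit4 -> P1=[1,6,4,1,4,4](1) P2=[3,3,3,5,0,5](1)
Move 4: P1 pit3 -> P1=[1,6,4,0,5,4](1) P2=[3,3,3,5,0,5](1)
Move 5: P2 pit0 -> P1=[1,6,4,0,5,4](1) P2=[0,4,4,6,0,5](1)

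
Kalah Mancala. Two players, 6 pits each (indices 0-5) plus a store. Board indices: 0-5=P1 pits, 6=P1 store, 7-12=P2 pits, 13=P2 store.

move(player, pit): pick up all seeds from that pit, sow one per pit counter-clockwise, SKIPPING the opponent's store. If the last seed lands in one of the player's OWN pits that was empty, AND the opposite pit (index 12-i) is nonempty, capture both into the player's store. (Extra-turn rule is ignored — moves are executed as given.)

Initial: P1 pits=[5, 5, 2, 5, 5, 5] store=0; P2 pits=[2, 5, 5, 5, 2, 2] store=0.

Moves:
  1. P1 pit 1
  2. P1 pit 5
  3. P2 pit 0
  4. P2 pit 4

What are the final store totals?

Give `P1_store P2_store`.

Move 1: P1 pit1 -> P1=[5,0,3,6,6,6](1) P2=[2,5,5,5,2,2](0)
Move 2: P1 pit5 -> P1=[5,0,3,6,6,0](2) P2=[3,6,6,6,3,2](0)
Move 3: P2 pit0 -> P1=[5,0,3,6,6,0](2) P2=[0,7,7,7,3,2](0)
Move 4: P2 pit4 -> P1=[6,0,3,6,6,0](2) P2=[0,7,7,7,0,3](1)

Answer: 2 1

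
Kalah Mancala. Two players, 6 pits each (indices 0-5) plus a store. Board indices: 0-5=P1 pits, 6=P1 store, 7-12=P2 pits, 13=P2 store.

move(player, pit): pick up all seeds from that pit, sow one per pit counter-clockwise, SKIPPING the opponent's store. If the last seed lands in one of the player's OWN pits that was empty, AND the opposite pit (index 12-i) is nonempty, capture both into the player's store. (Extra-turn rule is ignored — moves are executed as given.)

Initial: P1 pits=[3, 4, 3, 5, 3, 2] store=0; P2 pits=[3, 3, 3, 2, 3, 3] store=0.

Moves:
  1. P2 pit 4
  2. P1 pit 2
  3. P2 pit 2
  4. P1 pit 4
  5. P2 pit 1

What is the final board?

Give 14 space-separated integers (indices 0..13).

Answer: 4 4 0 6 0 4 1 4 0 1 4 2 6 1

Derivation:
Move 1: P2 pit4 -> P1=[4,4,3,5,3,2](0) P2=[3,3,3,2,0,4](1)
Move 2: P1 pit2 -> P1=[4,4,0,6,4,3](0) P2=[3,3,3,2,0,4](1)
Move 3: P2 pit2 -> P1=[4,4,0,6,4,3](0) P2=[3,3,0,3,1,5](1)
Move 4: P1 pit4 -> P1=[4,4,0,6,0,4](1) P2=[4,4,0,3,1,5](1)
Move 5: P2 pit1 -> P1=[4,4,0,6,0,4](1) P2=[4,0,1,4,2,6](1)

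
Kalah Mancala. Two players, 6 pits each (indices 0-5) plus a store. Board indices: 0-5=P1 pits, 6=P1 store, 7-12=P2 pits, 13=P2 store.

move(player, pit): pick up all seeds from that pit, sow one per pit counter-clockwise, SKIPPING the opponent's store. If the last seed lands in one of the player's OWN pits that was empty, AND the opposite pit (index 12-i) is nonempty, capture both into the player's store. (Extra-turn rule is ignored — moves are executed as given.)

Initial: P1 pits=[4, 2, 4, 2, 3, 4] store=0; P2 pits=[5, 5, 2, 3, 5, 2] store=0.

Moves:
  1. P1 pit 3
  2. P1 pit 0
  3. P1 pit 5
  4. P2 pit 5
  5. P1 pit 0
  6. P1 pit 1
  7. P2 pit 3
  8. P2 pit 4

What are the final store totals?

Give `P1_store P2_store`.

Answer: 8 3

Derivation:
Move 1: P1 pit3 -> P1=[4,2,4,0,4,5](0) P2=[5,5,2,3,5,2](0)
Move 2: P1 pit0 -> P1=[0,3,5,1,5,5](0) P2=[5,5,2,3,5,2](0)
Move 3: P1 pit5 -> P1=[0,3,5,1,5,0](1) P2=[6,6,3,4,5,2](0)
Move 4: P2 pit5 -> P1=[1,3,5,1,5,0](1) P2=[6,6,3,4,5,0](1)
Move 5: P1 pit0 -> P1=[0,4,5,1,5,0](1) P2=[6,6,3,4,5,0](1)
Move 6: P1 pit1 -> P1=[0,0,6,2,6,0](8) P2=[0,6,3,4,5,0](1)
Move 7: P2 pit3 -> P1=[1,0,6,2,6,0](8) P2=[0,6,3,0,6,1](2)
Move 8: P2 pit4 -> P1=[2,1,7,3,6,0](8) P2=[0,6,3,0,0,2](3)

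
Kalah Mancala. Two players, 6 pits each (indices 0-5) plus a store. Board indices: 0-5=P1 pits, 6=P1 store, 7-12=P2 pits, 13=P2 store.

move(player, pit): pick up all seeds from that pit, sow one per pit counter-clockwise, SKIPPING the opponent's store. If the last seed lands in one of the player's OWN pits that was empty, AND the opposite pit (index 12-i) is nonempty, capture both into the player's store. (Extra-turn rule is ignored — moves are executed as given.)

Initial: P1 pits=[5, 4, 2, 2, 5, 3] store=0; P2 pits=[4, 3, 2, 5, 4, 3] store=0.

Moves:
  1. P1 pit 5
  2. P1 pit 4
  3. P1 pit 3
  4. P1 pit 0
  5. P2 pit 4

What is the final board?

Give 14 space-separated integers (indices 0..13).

Move 1: P1 pit5 -> P1=[5,4,2,2,5,0](1) P2=[5,4,2,5,4,3](0)
Move 2: P1 pit4 -> P1=[5,4,2,2,0,1](2) P2=[6,5,3,5,4,3](0)
Move 3: P1 pit3 -> P1=[5,4,2,0,1,2](2) P2=[6,5,3,5,4,3](0)
Move 4: P1 pit0 -> P1=[0,5,3,1,2,3](2) P2=[6,5,3,5,4,3](0)
Move 5: P2 pit4 -> P1=[1,6,3,1,2,3](2) P2=[6,5,3,5,0,4](1)

Answer: 1 6 3 1 2 3 2 6 5 3 5 0 4 1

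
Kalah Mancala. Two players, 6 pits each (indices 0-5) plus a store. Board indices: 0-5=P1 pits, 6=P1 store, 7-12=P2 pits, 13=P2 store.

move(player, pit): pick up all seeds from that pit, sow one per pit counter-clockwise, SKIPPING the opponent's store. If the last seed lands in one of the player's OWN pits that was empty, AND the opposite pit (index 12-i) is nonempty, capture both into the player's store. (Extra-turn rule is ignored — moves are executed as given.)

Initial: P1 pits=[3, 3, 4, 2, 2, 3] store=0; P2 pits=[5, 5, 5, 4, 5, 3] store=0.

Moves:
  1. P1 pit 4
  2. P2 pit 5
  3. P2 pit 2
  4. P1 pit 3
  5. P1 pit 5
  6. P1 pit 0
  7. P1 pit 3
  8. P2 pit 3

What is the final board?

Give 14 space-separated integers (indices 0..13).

Answer: 1 6 6 0 3 0 9 0 6 1 0 7 2 3

Derivation:
Move 1: P1 pit4 -> P1=[3,3,4,2,0,4](1) P2=[5,5,5,4,5,3](0)
Move 2: P2 pit5 -> P1=[4,4,4,2,0,4](1) P2=[5,5,5,4,5,0](1)
Move 3: P2 pit2 -> P1=[5,4,4,2,0,4](1) P2=[5,5,0,5,6,1](2)
Move 4: P1 pit3 -> P1=[5,4,4,0,1,5](1) P2=[5,5,0,5,6,1](2)
Move 5: P1 pit5 -> P1=[5,4,4,0,1,0](2) P2=[6,6,1,6,6,1](2)
Move 6: P1 pit0 -> P1=[0,5,5,1,2,0](9) P2=[0,6,1,6,6,1](2)
Move 7: P1 pit3 -> P1=[0,5,5,0,3,0](9) P2=[0,6,1,6,6,1](2)
Move 8: P2 pit3 -> P1=[1,6,6,0,3,0](9) P2=[0,6,1,0,7,2](3)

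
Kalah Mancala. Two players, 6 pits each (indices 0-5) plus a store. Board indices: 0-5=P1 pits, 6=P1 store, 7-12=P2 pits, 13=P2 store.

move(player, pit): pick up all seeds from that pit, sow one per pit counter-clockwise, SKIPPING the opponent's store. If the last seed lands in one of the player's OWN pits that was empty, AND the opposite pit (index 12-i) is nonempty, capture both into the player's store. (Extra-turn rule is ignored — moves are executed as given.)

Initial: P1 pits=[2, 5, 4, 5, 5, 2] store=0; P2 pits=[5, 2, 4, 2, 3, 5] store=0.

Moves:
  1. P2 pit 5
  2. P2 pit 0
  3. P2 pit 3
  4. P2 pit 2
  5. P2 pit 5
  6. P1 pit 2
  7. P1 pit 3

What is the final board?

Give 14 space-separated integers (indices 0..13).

Move 1: P2 pit5 -> P1=[3,6,5,6,5,2](0) P2=[5,2,4,2,3,0](1)
Move 2: P2 pit0 -> P1=[0,6,5,6,5,2](0) P2=[0,3,5,3,4,0](5)
Move 3: P2 pit3 -> P1=[0,6,5,6,5,2](0) P2=[0,3,5,0,5,1](6)
Move 4: P2 pit2 -> P1=[1,6,5,6,5,2](0) P2=[0,3,0,1,6,2](7)
Move 5: P2 pit5 -> P1=[2,6,5,6,5,2](0) P2=[0,3,0,1,6,0](8)
Move 6: P1 pit2 -> P1=[2,6,0,7,6,3](1) P2=[1,3,0,1,6,0](8)
Move 7: P1 pit3 -> P1=[2,6,0,0,7,4](2) P2=[2,4,1,2,6,0](8)

Answer: 2 6 0 0 7 4 2 2 4 1 2 6 0 8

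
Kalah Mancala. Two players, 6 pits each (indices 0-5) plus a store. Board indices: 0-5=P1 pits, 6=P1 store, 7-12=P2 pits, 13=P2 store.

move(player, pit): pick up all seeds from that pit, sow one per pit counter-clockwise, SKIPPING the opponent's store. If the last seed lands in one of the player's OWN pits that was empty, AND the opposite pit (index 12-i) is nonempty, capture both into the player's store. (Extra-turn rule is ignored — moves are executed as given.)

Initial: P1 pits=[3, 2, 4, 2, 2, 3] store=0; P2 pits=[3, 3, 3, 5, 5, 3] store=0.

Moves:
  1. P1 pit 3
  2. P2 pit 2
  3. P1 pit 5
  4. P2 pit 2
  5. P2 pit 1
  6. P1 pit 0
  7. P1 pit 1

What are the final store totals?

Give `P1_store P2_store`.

Answer: 3 0

Derivation:
Move 1: P1 pit3 -> P1=[3,2,4,0,3,4](0) P2=[3,3,3,5,5,3](0)
Move 2: P2 pit2 -> P1=[3,2,4,0,3,4](0) P2=[3,3,0,6,6,4](0)
Move 3: P1 pit5 -> P1=[3,2,4,0,3,0](1) P2=[4,4,1,6,6,4](0)
Move 4: P2 pit2 -> P1=[3,2,4,0,3,0](1) P2=[4,4,0,7,6,4](0)
Move 5: P2 pit1 -> P1=[3,2,4,0,3,0](1) P2=[4,0,1,8,7,5](0)
Move 6: P1 pit0 -> P1=[0,3,5,0,3,0](3) P2=[4,0,0,8,7,5](0)
Move 7: P1 pit1 -> P1=[0,0,6,1,4,0](3) P2=[4,0,0,8,7,5](0)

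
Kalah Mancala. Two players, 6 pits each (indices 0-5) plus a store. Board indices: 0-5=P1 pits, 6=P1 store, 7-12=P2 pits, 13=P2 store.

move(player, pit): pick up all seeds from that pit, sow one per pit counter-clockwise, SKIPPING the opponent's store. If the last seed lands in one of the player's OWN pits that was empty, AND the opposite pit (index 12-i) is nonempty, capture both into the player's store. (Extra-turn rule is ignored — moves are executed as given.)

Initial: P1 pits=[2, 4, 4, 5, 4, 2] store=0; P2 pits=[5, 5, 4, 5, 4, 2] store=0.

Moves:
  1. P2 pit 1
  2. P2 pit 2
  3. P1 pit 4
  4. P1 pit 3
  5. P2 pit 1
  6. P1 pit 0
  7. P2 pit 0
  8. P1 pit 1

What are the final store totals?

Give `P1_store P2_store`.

Move 1: P2 pit1 -> P1=[2,4,4,5,4,2](0) P2=[5,0,5,6,5,3](1)
Move 2: P2 pit2 -> P1=[3,4,4,5,4,2](0) P2=[5,0,0,7,6,4](2)
Move 3: P1 pit4 -> P1=[3,4,4,5,0,3](1) P2=[6,1,0,7,6,4](2)
Move 4: P1 pit3 -> P1=[3,4,4,0,1,4](2) P2=[7,2,0,7,6,4](2)
Move 5: P2 pit1 -> P1=[3,4,4,0,1,4](2) P2=[7,0,1,8,6,4](2)
Move 6: P1 pit0 -> P1=[0,5,5,0,1,4](4) P2=[7,0,0,8,6,4](2)
Move 7: P2 pit0 -> P1=[1,5,5,0,1,4](4) P2=[0,1,1,9,7,5](3)
Move 8: P1 pit1 -> P1=[1,0,6,1,2,5](5) P2=[0,1,1,9,7,5](3)

Answer: 5 3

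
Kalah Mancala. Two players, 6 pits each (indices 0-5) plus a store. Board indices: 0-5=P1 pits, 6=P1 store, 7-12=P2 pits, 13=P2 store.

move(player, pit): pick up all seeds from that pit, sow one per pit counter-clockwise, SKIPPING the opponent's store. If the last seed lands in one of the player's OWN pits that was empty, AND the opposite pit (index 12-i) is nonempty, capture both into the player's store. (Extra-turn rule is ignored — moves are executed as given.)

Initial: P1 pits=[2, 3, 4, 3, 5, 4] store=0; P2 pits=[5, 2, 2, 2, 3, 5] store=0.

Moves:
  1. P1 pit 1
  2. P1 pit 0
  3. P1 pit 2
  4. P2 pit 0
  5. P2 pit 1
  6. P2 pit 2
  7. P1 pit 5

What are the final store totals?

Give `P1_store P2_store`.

Move 1: P1 pit1 -> P1=[2,0,5,4,6,4](0) P2=[5,2,2,2,3,5](0)
Move 2: P1 pit0 -> P1=[0,1,6,4,6,4](0) P2=[5,2,2,2,3,5](0)
Move 3: P1 pit2 -> P1=[0,1,0,5,7,5](1) P2=[6,3,2,2,3,5](0)
Move 4: P2 pit0 -> P1=[0,1,0,5,7,5](1) P2=[0,4,3,3,4,6](1)
Move 5: P2 pit1 -> P1=[0,1,0,5,7,5](1) P2=[0,0,4,4,5,7](1)
Move 6: P2 pit2 -> P1=[0,1,0,5,7,5](1) P2=[0,0,0,5,6,8](2)
Move 7: P1 pit5 -> P1=[0,1,0,5,7,0](2) P2=[1,1,1,6,6,8](2)

Answer: 2 2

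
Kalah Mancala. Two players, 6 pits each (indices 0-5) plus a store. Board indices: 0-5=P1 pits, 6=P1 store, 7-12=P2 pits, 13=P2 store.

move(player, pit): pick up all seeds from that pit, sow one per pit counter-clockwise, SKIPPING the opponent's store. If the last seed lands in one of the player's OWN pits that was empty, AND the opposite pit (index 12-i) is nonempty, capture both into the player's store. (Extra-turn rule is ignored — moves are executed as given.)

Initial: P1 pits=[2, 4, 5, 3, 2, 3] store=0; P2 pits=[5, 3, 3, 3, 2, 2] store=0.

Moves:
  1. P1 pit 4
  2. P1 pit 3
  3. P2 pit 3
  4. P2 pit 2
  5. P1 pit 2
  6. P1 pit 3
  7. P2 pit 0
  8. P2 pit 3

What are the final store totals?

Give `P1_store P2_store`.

Move 1: P1 pit4 -> P1=[2,4,5,3,0,4](1) P2=[5,3,3,3,2,2](0)
Move 2: P1 pit3 -> P1=[2,4,5,0,1,5](2) P2=[5,3,3,3,2,2](0)
Move 3: P2 pit3 -> P1=[2,4,5,0,1,5](2) P2=[5,3,3,0,3,3](1)
Move 4: P2 pit2 -> P1=[2,4,5,0,1,5](2) P2=[5,3,0,1,4,4](1)
Move 5: P1 pit2 -> P1=[2,4,0,1,2,6](3) P2=[6,3,0,1,4,4](1)
Move 6: P1 pit3 -> P1=[2,4,0,0,3,6](3) P2=[6,3,0,1,4,4](1)
Move 7: P2 pit0 -> P1=[2,4,0,0,3,6](3) P2=[0,4,1,2,5,5](2)
Move 8: P2 pit3 -> P1=[2,4,0,0,3,6](3) P2=[0,4,1,0,6,6](2)

Answer: 3 2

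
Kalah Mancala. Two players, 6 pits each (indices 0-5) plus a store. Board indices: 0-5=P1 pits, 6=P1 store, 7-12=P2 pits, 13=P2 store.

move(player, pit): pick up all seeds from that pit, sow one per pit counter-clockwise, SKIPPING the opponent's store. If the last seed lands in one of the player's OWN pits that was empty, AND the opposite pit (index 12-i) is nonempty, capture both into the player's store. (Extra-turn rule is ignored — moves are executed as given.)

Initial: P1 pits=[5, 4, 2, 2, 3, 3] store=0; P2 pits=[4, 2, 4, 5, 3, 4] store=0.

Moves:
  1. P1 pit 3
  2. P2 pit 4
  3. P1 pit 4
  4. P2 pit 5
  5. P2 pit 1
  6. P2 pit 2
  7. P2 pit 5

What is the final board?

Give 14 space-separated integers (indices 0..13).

Move 1: P1 pit3 -> P1=[5,4,2,0,4,4](0) P2=[4,2,4,5,3,4](0)
Move 2: P2 pit4 -> P1=[6,4,2,0,4,4](0) P2=[4,2,4,5,0,5](1)
Move 3: P1 pit4 -> P1=[6,4,2,0,0,5](1) P2=[5,3,4,5,0,5](1)
Move 4: P2 pit5 -> P1=[7,5,3,1,0,5](1) P2=[5,3,4,5,0,0](2)
Move 5: P2 pit1 -> P1=[7,0,3,1,0,5](1) P2=[5,0,5,6,0,0](8)
Move 6: P2 pit2 -> P1=[8,0,3,1,0,5](1) P2=[5,0,0,7,1,1](9)
Move 7: P2 pit5 -> P1=[8,0,3,1,0,5](1) P2=[5,0,0,7,1,0](10)

Answer: 8 0 3 1 0 5 1 5 0 0 7 1 0 10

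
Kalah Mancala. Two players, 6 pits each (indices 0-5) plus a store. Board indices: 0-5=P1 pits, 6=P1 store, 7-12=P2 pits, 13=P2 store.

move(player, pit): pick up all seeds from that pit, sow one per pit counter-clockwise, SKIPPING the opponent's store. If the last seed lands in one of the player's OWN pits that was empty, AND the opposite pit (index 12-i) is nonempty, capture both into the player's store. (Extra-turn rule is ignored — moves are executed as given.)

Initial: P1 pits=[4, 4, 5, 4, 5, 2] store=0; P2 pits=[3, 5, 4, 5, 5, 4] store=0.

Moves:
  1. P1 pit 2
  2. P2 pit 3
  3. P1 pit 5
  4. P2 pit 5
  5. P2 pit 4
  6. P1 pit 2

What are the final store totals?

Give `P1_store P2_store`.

Answer: 2 3

Derivation:
Move 1: P1 pit2 -> P1=[4,4,0,5,6,3](1) P2=[4,5,4,5,5,4](0)
Move 2: P2 pit3 -> P1=[5,5,0,5,6,3](1) P2=[4,5,4,0,6,5](1)
Move 3: P1 pit5 -> P1=[5,5,0,5,6,0](2) P2=[5,6,4,0,6,5](1)
Move 4: P2 pit5 -> P1=[6,6,1,6,6,0](2) P2=[5,6,4,0,6,0](2)
Move 5: P2 pit4 -> P1=[7,7,2,7,6,0](2) P2=[5,6,4,0,0,1](3)
Move 6: P1 pit2 -> P1=[7,7,0,8,7,0](2) P2=[5,6,4,0,0,1](3)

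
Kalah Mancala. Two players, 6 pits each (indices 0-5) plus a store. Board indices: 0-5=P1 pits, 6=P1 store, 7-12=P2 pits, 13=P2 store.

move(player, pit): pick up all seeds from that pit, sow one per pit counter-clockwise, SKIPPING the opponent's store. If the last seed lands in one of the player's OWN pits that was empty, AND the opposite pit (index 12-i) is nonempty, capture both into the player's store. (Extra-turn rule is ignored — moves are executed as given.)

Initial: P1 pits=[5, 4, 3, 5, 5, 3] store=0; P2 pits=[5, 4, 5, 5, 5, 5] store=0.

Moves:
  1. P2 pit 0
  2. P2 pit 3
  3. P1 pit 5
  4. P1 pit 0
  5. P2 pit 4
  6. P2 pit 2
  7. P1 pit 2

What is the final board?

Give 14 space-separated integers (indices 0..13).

Move 1: P2 pit0 -> P1=[5,4,3,5,5,3](0) P2=[0,5,6,6,6,6](0)
Move 2: P2 pit3 -> P1=[6,5,4,5,5,3](0) P2=[0,5,6,0,7,7](1)
Move 3: P1 pit5 -> P1=[6,5,4,5,5,0](1) P2=[1,6,6,0,7,7](1)
Move 4: P1 pit0 -> P1=[0,6,5,6,6,1](2) P2=[1,6,6,0,7,7](1)
Move 5: P2 pit4 -> P1=[1,7,6,7,7,1](2) P2=[1,6,6,0,0,8](2)
Move 6: P2 pit2 -> P1=[2,8,6,7,7,1](2) P2=[1,6,0,1,1,9](3)
Move 7: P1 pit2 -> P1=[2,8,0,8,8,2](3) P2=[2,7,0,1,1,9](3)

Answer: 2 8 0 8 8 2 3 2 7 0 1 1 9 3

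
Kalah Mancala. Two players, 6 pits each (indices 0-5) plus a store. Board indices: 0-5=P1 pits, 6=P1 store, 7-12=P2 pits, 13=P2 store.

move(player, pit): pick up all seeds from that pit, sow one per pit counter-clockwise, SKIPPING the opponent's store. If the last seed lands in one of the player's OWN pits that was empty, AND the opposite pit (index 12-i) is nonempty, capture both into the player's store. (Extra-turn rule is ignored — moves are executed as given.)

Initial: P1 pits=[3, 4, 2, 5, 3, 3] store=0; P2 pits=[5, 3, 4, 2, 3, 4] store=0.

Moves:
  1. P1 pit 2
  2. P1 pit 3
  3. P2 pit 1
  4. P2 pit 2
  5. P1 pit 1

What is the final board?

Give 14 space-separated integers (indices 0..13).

Answer: 4 0 1 1 6 5 2 6 0 0 4 5 6 1

Derivation:
Move 1: P1 pit2 -> P1=[3,4,0,6,4,3](0) P2=[5,3,4,2,3,4](0)
Move 2: P1 pit3 -> P1=[3,4,0,0,5,4](1) P2=[6,4,5,2,3,4](0)
Move 3: P2 pit1 -> P1=[3,4,0,0,5,4](1) P2=[6,0,6,3,4,5](0)
Move 4: P2 pit2 -> P1=[4,5,0,0,5,4](1) P2=[6,0,0,4,5,6](1)
Move 5: P1 pit1 -> P1=[4,0,1,1,6,5](2) P2=[6,0,0,4,5,6](1)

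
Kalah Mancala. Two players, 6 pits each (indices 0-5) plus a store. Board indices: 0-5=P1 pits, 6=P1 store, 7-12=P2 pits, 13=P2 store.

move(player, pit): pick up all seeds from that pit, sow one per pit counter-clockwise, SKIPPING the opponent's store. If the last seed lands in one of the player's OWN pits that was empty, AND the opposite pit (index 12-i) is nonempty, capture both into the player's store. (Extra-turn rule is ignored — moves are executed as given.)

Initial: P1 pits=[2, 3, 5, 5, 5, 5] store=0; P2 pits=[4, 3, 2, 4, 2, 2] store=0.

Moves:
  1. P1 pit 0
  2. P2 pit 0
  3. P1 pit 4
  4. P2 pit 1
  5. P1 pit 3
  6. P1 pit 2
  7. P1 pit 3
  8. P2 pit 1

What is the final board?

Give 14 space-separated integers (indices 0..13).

Move 1: P1 pit0 -> P1=[0,4,6,5,5,5](0) P2=[4,3,2,4,2,2](0)
Move 2: P2 pit0 -> P1=[0,4,6,5,5,5](0) P2=[0,4,3,5,3,2](0)
Move 3: P1 pit4 -> P1=[0,4,6,5,0,6](1) P2=[1,5,4,5,3,2](0)
Move 4: P2 pit1 -> P1=[0,4,6,5,0,6](1) P2=[1,0,5,6,4,3](1)
Move 5: P1 pit3 -> P1=[0,4,6,0,1,7](2) P2=[2,1,5,6,4,3](1)
Move 6: P1 pit2 -> P1=[0,4,0,1,2,8](3) P2=[3,2,5,6,4,3](1)
Move 7: P1 pit3 -> P1=[0,4,0,0,3,8](3) P2=[3,2,5,6,4,3](1)
Move 8: P2 pit1 -> P1=[0,4,0,0,3,8](3) P2=[3,0,6,7,4,3](1)

Answer: 0 4 0 0 3 8 3 3 0 6 7 4 3 1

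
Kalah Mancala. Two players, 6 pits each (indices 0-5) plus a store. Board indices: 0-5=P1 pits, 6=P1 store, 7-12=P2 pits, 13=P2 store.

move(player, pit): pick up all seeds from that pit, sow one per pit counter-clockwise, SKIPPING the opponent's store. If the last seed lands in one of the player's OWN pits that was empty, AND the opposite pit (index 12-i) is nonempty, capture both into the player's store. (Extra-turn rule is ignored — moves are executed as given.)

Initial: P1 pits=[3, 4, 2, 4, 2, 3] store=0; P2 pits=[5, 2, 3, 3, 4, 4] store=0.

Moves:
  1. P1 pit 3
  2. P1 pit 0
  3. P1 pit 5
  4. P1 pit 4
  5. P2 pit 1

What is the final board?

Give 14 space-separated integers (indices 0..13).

Move 1: P1 pit3 -> P1=[3,4,2,0,3,4](1) P2=[6,2,3,3,4,4](0)
Move 2: P1 pit0 -> P1=[0,5,3,0,3,4](5) P2=[6,2,0,3,4,4](0)
Move 3: P1 pit5 -> P1=[0,5,3,0,3,0](6) P2=[7,3,1,3,4,4](0)
Move 4: P1 pit4 -> P1=[0,5,3,0,0,1](7) P2=[8,3,1,3,4,4](0)
Move 5: P2 pit1 -> P1=[0,5,3,0,0,1](7) P2=[8,0,2,4,5,4](0)

Answer: 0 5 3 0 0 1 7 8 0 2 4 5 4 0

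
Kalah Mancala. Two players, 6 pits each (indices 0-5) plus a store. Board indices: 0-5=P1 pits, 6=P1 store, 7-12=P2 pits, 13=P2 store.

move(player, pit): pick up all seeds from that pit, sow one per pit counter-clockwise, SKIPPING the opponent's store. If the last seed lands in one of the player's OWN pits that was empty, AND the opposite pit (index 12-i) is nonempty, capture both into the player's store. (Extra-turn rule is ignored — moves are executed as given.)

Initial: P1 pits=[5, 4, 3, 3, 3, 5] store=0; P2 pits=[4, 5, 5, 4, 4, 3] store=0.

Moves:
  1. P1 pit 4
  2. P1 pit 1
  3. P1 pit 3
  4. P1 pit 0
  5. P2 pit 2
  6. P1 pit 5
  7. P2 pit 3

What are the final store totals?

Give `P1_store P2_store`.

Answer: 3 2

Derivation:
Move 1: P1 pit4 -> P1=[5,4,3,3,0,6](1) P2=[5,5,5,4,4,3](0)
Move 2: P1 pit1 -> P1=[5,0,4,4,1,7](1) P2=[5,5,5,4,4,3](0)
Move 3: P1 pit3 -> P1=[5,0,4,0,2,8](2) P2=[6,5,5,4,4,3](0)
Move 4: P1 pit0 -> P1=[0,1,5,1,3,9](2) P2=[6,5,5,4,4,3](0)
Move 5: P2 pit2 -> P1=[1,1,5,1,3,9](2) P2=[6,5,0,5,5,4](1)
Move 6: P1 pit5 -> P1=[2,2,5,1,3,0](3) P2=[7,6,1,6,6,5](1)
Move 7: P2 pit3 -> P1=[3,3,6,1,3,0](3) P2=[7,6,1,0,7,6](2)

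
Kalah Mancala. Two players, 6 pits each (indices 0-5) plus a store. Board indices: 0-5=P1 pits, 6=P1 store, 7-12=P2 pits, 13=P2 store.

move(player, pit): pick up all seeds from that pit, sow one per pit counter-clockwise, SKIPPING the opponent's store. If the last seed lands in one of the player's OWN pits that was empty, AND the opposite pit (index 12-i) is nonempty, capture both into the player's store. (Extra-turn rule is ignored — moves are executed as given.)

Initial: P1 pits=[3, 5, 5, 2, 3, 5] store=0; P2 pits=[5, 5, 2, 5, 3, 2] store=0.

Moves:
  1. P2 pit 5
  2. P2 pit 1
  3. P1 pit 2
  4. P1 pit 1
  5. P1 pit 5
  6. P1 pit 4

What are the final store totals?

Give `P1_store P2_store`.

Answer: 4 2

Derivation:
Move 1: P2 pit5 -> P1=[4,5,5,2,3,5](0) P2=[5,5,2,5,3,0](1)
Move 2: P2 pit1 -> P1=[4,5,5,2,3,5](0) P2=[5,0,3,6,4,1](2)
Move 3: P1 pit2 -> P1=[4,5,0,3,4,6](1) P2=[6,0,3,6,4,1](2)
Move 4: P1 pit1 -> P1=[4,0,1,4,5,7](2) P2=[6,0,3,6,4,1](2)
Move 5: P1 pit5 -> P1=[4,0,1,4,5,0](3) P2=[7,1,4,7,5,2](2)
Move 6: P1 pit4 -> P1=[4,0,1,4,0,1](4) P2=[8,2,5,7,5,2](2)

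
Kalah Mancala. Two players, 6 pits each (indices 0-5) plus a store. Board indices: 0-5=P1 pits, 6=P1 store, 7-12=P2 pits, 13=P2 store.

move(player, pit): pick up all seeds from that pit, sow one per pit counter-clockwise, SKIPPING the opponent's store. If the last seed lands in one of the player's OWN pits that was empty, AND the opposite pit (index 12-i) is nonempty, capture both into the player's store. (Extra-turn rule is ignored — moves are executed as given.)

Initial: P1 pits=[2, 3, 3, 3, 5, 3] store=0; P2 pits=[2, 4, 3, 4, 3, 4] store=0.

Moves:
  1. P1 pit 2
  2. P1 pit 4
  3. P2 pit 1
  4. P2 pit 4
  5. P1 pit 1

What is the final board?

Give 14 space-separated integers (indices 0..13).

Move 1: P1 pit2 -> P1=[2,3,0,4,6,4](0) P2=[2,4,3,4,3,4](0)
Move 2: P1 pit4 -> P1=[2,3,0,4,0,5](1) P2=[3,5,4,5,3,4](0)
Move 3: P2 pit1 -> P1=[2,3,0,4,0,5](1) P2=[3,0,5,6,4,5](1)
Move 4: P2 pit4 -> P1=[3,4,0,4,0,5](1) P2=[3,0,5,6,0,6](2)
Move 5: P1 pit1 -> P1=[3,0,1,5,1,6](1) P2=[3,0,5,6,0,6](2)

Answer: 3 0 1 5 1 6 1 3 0 5 6 0 6 2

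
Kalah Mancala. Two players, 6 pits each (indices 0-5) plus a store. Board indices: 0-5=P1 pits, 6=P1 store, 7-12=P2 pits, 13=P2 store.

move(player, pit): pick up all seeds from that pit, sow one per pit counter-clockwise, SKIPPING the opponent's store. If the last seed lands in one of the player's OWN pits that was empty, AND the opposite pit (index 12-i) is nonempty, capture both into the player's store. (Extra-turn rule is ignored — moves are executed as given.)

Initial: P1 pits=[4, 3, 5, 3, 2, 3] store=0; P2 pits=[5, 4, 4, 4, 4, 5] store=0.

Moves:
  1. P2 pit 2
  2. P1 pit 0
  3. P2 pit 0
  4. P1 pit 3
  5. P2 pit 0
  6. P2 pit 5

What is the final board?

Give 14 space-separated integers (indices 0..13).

Answer: 1 5 7 1 5 5 1 0 6 1 6 6 0 2

Derivation:
Move 1: P2 pit2 -> P1=[4,3,5,3,2,3](0) P2=[5,4,0,5,5,6](1)
Move 2: P1 pit0 -> P1=[0,4,6,4,3,3](0) P2=[5,4,0,5,5,6](1)
Move 3: P2 pit0 -> P1=[0,4,6,4,3,3](0) P2=[0,5,1,6,6,7](1)
Move 4: P1 pit3 -> P1=[0,4,6,0,4,4](1) P2=[1,5,1,6,6,7](1)
Move 5: P2 pit0 -> P1=[0,4,6,0,4,4](1) P2=[0,6,1,6,6,7](1)
Move 6: P2 pit5 -> P1=[1,5,7,1,5,5](1) P2=[0,6,1,6,6,0](2)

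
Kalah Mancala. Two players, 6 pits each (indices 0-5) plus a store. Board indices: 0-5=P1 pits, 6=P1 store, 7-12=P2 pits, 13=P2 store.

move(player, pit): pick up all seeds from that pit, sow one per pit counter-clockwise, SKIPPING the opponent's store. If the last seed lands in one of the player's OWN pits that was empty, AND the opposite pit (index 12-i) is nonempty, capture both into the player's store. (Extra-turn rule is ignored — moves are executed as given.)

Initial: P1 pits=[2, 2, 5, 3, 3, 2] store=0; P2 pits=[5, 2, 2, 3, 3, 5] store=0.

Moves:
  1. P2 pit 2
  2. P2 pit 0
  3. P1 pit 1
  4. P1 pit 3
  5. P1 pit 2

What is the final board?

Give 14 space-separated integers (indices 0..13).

Answer: 2 0 0 1 5 4 2 2 4 1 5 5 6 0

Derivation:
Move 1: P2 pit2 -> P1=[2,2,5,3,3,2](0) P2=[5,2,0,4,4,5](0)
Move 2: P2 pit0 -> P1=[2,2,5,3,3,2](0) P2=[0,3,1,5,5,6](0)
Move 3: P1 pit1 -> P1=[2,0,6,4,3,2](0) P2=[0,3,1,5,5,6](0)
Move 4: P1 pit3 -> P1=[2,0,6,0,4,3](1) P2=[1,3,1,5,5,6](0)
Move 5: P1 pit2 -> P1=[2,0,0,1,5,4](2) P2=[2,4,1,5,5,6](0)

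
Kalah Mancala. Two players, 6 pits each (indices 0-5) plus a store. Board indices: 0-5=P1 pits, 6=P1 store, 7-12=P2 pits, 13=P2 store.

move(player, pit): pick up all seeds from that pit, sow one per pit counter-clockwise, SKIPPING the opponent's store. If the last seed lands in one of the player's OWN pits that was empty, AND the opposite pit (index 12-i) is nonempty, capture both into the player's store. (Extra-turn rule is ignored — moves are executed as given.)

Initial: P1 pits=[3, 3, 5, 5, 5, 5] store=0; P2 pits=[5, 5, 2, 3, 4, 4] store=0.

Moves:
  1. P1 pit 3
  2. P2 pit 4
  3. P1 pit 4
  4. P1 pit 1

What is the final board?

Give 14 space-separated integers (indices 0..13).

Move 1: P1 pit3 -> P1=[3,3,5,0,6,6](1) P2=[6,6,2,3,4,4](0)
Move 2: P2 pit4 -> P1=[4,4,5,0,6,6](1) P2=[6,6,2,3,0,5](1)
Move 3: P1 pit4 -> P1=[4,4,5,0,0,7](2) P2=[7,7,3,4,0,5](1)
Move 4: P1 pit1 -> P1=[4,0,6,1,1,8](2) P2=[7,7,3,4,0,5](1)

Answer: 4 0 6 1 1 8 2 7 7 3 4 0 5 1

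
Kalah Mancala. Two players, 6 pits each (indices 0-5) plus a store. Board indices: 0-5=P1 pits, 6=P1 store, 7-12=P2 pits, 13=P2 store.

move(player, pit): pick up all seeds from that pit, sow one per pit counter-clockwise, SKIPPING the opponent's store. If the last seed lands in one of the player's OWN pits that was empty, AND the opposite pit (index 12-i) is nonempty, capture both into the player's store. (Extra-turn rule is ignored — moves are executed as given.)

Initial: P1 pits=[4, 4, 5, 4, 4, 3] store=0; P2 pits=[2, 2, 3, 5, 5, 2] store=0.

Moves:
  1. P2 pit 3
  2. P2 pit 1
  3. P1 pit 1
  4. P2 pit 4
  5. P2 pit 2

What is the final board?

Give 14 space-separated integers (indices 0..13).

Answer: 6 1 2 6 5 4 1 2 0 0 1 1 5 9

Derivation:
Move 1: P2 pit3 -> P1=[5,5,5,4,4,3](0) P2=[2,2,3,0,6,3](1)
Move 2: P2 pit1 -> P1=[5,5,0,4,4,3](0) P2=[2,0,4,0,6,3](7)
Move 3: P1 pit1 -> P1=[5,0,1,5,5,4](1) P2=[2,0,4,0,6,3](7)
Move 4: P2 pit4 -> P1=[6,1,2,6,5,4](1) P2=[2,0,4,0,0,4](8)
Move 5: P2 pit2 -> P1=[6,1,2,6,5,4](1) P2=[2,0,0,1,1,5](9)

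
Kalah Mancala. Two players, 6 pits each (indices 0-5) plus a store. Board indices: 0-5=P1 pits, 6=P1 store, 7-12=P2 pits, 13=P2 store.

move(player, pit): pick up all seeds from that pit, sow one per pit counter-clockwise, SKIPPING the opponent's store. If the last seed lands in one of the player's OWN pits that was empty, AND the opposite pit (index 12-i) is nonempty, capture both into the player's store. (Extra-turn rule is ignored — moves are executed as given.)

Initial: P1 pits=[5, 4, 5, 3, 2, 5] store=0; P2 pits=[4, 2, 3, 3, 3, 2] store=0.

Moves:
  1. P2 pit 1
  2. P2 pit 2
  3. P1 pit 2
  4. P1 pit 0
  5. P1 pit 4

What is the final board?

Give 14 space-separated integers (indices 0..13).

Answer: 0 5 1 5 0 8 2 6 1 0 5 4 3 1

Derivation:
Move 1: P2 pit1 -> P1=[5,4,5,3,2,5](0) P2=[4,0,4,4,3,2](0)
Move 2: P2 pit2 -> P1=[5,4,5,3,2,5](0) P2=[4,0,0,5,4,3](1)
Move 3: P1 pit2 -> P1=[5,4,0,4,3,6](1) P2=[5,0,0,5,4,3](1)
Move 4: P1 pit0 -> P1=[0,5,1,5,4,7](1) P2=[5,0,0,5,4,3](1)
Move 5: P1 pit4 -> P1=[0,5,1,5,0,8](2) P2=[6,1,0,5,4,3](1)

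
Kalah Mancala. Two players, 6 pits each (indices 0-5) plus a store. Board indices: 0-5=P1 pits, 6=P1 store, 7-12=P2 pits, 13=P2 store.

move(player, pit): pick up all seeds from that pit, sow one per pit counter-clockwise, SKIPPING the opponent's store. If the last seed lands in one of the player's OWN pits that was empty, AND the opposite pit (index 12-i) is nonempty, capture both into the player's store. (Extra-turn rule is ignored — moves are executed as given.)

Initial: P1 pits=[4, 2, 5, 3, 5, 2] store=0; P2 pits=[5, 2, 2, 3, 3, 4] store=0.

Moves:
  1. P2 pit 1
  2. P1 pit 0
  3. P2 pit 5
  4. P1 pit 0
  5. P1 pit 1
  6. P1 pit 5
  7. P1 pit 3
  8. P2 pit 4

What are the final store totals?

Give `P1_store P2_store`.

Answer: 3 2

Derivation:
Move 1: P2 pit1 -> P1=[4,2,5,3,5,2](0) P2=[5,0,3,4,3,4](0)
Move 2: P1 pit0 -> P1=[0,3,6,4,6,2](0) P2=[5,0,3,4,3,4](0)
Move 3: P2 pit5 -> P1=[1,4,7,4,6,2](0) P2=[5,0,3,4,3,0](1)
Move 4: P1 pit0 -> P1=[0,5,7,4,6,2](0) P2=[5,0,3,4,3,0](1)
Move 5: P1 pit1 -> P1=[0,0,8,5,7,3](1) P2=[5,0,3,4,3,0](1)
Move 6: P1 pit5 -> P1=[0,0,8,5,7,0](2) P2=[6,1,3,4,3,0](1)
Move 7: P1 pit3 -> P1=[0,0,8,0,8,1](3) P2=[7,2,3,4,3,0](1)
Move 8: P2 pit4 -> P1=[1,0,8,0,8,1](3) P2=[7,2,3,4,0,1](2)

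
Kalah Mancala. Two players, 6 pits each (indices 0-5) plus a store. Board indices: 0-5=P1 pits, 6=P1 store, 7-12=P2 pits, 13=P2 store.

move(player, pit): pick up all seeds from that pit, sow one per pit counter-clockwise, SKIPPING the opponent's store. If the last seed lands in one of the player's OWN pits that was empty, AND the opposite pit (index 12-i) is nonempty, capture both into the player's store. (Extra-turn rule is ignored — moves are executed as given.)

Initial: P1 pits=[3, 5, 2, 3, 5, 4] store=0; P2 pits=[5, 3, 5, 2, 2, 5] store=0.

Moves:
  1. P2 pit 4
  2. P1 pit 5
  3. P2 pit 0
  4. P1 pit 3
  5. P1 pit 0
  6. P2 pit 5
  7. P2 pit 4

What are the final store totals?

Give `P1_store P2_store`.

Move 1: P2 pit4 -> P1=[3,5,2,3,5,4](0) P2=[5,3,5,2,0,6](1)
Move 2: P1 pit5 -> P1=[3,5,2,3,5,0](1) P2=[6,4,6,2,0,6](1)
Move 3: P2 pit0 -> P1=[3,5,2,3,5,0](1) P2=[0,5,7,3,1,7](2)
Move 4: P1 pit3 -> P1=[3,5,2,0,6,1](2) P2=[0,5,7,3,1,7](2)
Move 5: P1 pit0 -> P1=[0,6,3,0,6,1](10) P2=[0,5,0,3,1,7](2)
Move 6: P2 pit5 -> P1=[1,7,4,1,7,2](10) P2=[0,5,0,3,1,0](3)
Move 7: P2 pit4 -> P1=[0,7,4,1,7,2](10) P2=[0,5,0,3,0,0](5)

Answer: 10 5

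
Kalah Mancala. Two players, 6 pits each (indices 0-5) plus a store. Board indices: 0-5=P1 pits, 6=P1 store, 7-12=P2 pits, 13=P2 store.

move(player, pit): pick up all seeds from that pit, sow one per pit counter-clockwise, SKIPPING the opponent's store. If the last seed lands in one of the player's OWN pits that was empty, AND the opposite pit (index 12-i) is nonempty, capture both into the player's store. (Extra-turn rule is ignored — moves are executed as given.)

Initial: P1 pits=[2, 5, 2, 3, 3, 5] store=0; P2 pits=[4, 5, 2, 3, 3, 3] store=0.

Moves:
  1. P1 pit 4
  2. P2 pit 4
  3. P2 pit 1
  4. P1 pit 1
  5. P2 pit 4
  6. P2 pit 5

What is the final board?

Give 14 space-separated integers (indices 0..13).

Answer: 4 1 4 5 2 7 2 5 0 3 4 0 0 3

Derivation:
Move 1: P1 pit4 -> P1=[2,5,2,3,0,6](1) P2=[5,5,2,3,3,3](0)
Move 2: P2 pit4 -> P1=[3,5,2,3,0,6](1) P2=[5,5,2,3,0,4](1)
Move 3: P2 pit1 -> P1=[3,5,2,3,0,6](1) P2=[5,0,3,4,1,5](2)
Move 4: P1 pit1 -> P1=[3,0,3,4,1,7](2) P2=[5,0,3,4,1,5](2)
Move 5: P2 pit4 -> P1=[3,0,3,4,1,7](2) P2=[5,0,3,4,0,6](2)
Move 6: P2 pit5 -> P1=[4,1,4,5,2,7](2) P2=[5,0,3,4,0,0](3)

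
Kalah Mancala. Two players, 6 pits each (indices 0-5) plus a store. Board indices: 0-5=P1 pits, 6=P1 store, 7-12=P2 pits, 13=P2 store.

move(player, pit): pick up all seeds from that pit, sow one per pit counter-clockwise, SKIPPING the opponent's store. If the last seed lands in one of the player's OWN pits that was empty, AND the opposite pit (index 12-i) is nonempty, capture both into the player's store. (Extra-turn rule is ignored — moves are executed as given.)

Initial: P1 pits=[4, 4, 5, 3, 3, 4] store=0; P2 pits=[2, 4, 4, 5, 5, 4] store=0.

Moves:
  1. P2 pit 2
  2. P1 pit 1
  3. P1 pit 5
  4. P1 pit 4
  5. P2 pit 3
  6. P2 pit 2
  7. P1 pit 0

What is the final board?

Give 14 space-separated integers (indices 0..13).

Move 1: P2 pit2 -> P1=[4,4,5,3,3,4](0) P2=[2,4,0,6,6,5](1)
Move 2: P1 pit1 -> P1=[4,0,6,4,4,5](0) P2=[2,4,0,6,6,5](1)
Move 3: P1 pit5 -> P1=[4,0,6,4,4,0](1) P2=[3,5,1,7,6,5](1)
Move 4: P1 pit4 -> P1=[4,0,6,4,0,1](2) P2=[4,6,1,7,6,5](1)
Move 5: P2 pit3 -> P1=[5,1,7,5,0,1](2) P2=[4,6,1,0,7,6](2)
Move 6: P2 pit2 -> P1=[5,1,0,5,0,1](2) P2=[4,6,0,0,7,6](10)
Move 7: P1 pit0 -> P1=[0,2,1,6,1,2](2) P2=[4,6,0,0,7,6](10)

Answer: 0 2 1 6 1 2 2 4 6 0 0 7 6 10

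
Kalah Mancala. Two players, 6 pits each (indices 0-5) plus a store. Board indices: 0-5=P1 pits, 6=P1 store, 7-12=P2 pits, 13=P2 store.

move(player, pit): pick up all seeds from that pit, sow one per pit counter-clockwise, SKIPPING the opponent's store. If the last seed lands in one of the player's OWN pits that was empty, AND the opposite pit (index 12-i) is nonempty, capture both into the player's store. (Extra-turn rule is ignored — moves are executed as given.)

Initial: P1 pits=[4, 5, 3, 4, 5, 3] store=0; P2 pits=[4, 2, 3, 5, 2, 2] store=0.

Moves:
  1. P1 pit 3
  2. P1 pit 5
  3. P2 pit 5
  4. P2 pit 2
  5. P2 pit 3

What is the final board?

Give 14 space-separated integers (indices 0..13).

Answer: 6 6 4 0 6 0 2 6 3 0 0 4 2 3

Derivation:
Move 1: P1 pit3 -> P1=[4,5,3,0,6,4](1) P2=[5,2,3,5,2,2](0)
Move 2: P1 pit5 -> P1=[4,5,3,0,6,0](2) P2=[6,3,4,5,2,2](0)
Move 3: P2 pit5 -> P1=[5,5,3,0,6,0](2) P2=[6,3,4,5,2,0](1)
Move 4: P2 pit2 -> P1=[5,5,3,0,6,0](2) P2=[6,3,0,6,3,1](2)
Move 5: P2 pit3 -> P1=[6,6,4,0,6,0](2) P2=[6,3,0,0,4,2](3)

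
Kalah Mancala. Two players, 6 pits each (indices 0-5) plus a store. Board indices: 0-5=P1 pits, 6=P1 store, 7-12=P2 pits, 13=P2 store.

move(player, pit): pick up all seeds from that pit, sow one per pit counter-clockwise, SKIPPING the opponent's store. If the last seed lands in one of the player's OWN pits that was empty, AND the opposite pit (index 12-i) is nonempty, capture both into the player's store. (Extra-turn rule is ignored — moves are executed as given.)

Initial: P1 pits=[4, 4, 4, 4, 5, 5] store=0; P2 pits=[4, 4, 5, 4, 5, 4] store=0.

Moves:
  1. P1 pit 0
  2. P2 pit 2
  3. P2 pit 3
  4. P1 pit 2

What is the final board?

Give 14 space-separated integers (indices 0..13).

Answer: 2 6 0 6 7 6 1 5 4 0 0 7 6 2

Derivation:
Move 1: P1 pit0 -> P1=[0,5,5,5,6,5](0) P2=[4,4,5,4,5,4](0)
Move 2: P2 pit2 -> P1=[1,5,5,5,6,5](0) P2=[4,4,0,5,6,5](1)
Move 3: P2 pit3 -> P1=[2,6,5,5,6,5](0) P2=[4,4,0,0,7,6](2)
Move 4: P1 pit2 -> P1=[2,6,0,6,7,6](1) P2=[5,4,0,0,7,6](2)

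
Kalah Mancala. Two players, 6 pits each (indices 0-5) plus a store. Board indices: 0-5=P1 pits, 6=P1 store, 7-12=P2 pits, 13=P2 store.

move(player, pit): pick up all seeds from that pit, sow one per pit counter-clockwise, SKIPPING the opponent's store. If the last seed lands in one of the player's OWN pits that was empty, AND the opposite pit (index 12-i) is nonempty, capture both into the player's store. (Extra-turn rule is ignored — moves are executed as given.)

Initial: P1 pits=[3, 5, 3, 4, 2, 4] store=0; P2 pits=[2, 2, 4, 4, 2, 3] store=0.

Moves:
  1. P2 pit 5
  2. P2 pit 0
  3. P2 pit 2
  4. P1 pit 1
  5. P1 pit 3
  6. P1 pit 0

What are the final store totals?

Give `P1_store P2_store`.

Answer: 2 2

Derivation:
Move 1: P2 pit5 -> P1=[4,6,3,4,2,4](0) P2=[2,2,4,4,2,0](1)
Move 2: P2 pit0 -> P1=[4,6,3,4,2,4](0) P2=[0,3,5,4,2,0](1)
Move 3: P2 pit2 -> P1=[5,6,3,4,2,4](0) P2=[0,3,0,5,3,1](2)
Move 4: P1 pit1 -> P1=[5,0,4,5,3,5](1) P2=[1,3,0,5,3,1](2)
Move 5: P1 pit3 -> P1=[5,0,4,0,4,6](2) P2=[2,4,0,5,3,1](2)
Move 6: P1 pit0 -> P1=[0,1,5,1,5,7](2) P2=[2,4,0,5,3,1](2)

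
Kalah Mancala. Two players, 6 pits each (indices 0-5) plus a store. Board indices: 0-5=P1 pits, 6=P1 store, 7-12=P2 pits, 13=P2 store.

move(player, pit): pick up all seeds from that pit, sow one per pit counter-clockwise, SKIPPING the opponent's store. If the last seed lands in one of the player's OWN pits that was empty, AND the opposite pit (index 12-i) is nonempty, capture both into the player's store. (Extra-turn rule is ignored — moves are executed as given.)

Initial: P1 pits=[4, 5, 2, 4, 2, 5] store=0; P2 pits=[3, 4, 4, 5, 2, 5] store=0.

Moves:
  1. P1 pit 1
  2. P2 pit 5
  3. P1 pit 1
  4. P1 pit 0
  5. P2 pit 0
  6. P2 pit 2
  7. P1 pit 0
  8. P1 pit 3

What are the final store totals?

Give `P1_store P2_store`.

Answer: 2 2

Derivation:
Move 1: P1 pit1 -> P1=[4,0,3,5,3,6](1) P2=[3,4,4,5,2,5](0)
Move 2: P2 pit5 -> P1=[5,1,4,6,3,6](1) P2=[3,4,4,5,2,0](1)
Move 3: P1 pit1 -> P1=[5,0,5,6,3,6](1) P2=[3,4,4,5,2,0](1)
Move 4: P1 pit0 -> P1=[0,1,6,7,4,7](1) P2=[3,4,4,5,2,0](1)
Move 5: P2 pit0 -> P1=[0,1,6,7,4,7](1) P2=[0,5,5,6,2,0](1)
Move 6: P2 pit2 -> P1=[1,1,6,7,4,7](1) P2=[0,5,0,7,3,1](2)
Move 7: P1 pit0 -> P1=[0,2,6,7,4,7](1) P2=[0,5,0,7,3,1](2)
Move 8: P1 pit3 -> P1=[0,2,6,0,5,8](2) P2=[1,6,1,8,3,1](2)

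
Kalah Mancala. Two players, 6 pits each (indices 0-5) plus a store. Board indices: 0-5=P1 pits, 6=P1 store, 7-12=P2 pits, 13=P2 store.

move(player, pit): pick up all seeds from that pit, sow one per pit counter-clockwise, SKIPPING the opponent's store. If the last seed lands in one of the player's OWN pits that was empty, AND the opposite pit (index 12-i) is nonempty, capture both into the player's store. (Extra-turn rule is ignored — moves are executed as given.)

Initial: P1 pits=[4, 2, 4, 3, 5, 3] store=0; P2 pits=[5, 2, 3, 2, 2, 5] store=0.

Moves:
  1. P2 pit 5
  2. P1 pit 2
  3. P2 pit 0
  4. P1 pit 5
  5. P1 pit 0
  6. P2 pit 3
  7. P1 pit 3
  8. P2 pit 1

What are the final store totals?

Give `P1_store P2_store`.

Move 1: P2 pit5 -> P1=[5,3,5,4,5,3](0) P2=[5,2,3,2,2,0](1)
Move 2: P1 pit2 -> P1=[5,3,0,5,6,4](1) P2=[6,2,3,2,2,0](1)
Move 3: P2 pit0 -> P1=[5,3,0,5,6,4](1) P2=[0,3,4,3,3,1](2)
Move 4: P1 pit5 -> P1=[5,3,0,5,6,0](2) P2=[1,4,5,3,3,1](2)
Move 5: P1 pit0 -> P1=[0,4,1,6,7,0](4) P2=[0,4,5,3,3,1](2)
Move 6: P2 pit3 -> P1=[0,4,1,6,7,0](4) P2=[0,4,5,0,4,2](3)
Move 7: P1 pit3 -> P1=[0,4,1,0,8,1](5) P2=[1,5,6,0,4,2](3)
Move 8: P2 pit1 -> P1=[0,4,1,0,8,1](5) P2=[1,0,7,1,5,3](4)

Answer: 5 4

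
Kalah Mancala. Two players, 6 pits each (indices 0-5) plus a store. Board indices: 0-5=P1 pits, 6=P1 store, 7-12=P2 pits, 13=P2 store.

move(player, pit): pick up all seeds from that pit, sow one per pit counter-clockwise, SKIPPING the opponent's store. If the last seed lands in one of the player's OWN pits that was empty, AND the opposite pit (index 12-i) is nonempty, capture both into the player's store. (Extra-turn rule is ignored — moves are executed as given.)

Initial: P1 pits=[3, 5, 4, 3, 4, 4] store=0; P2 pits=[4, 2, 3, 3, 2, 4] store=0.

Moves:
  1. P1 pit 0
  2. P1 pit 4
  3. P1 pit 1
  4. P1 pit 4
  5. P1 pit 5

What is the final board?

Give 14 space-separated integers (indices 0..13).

Answer: 0 0 6 5 0 0 3 7 4 4 4 3 5 0

Derivation:
Move 1: P1 pit0 -> P1=[0,6,5,4,4,4](0) P2=[4,2,3,3,2,4](0)
Move 2: P1 pit4 -> P1=[0,6,5,4,0,5](1) P2=[5,3,3,3,2,4](0)
Move 3: P1 pit1 -> P1=[0,0,6,5,1,6](2) P2=[6,3,3,3,2,4](0)
Move 4: P1 pit4 -> P1=[0,0,6,5,0,7](2) P2=[6,3,3,3,2,4](0)
Move 5: P1 pit5 -> P1=[0,0,6,5,0,0](3) P2=[7,4,4,4,3,5](0)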